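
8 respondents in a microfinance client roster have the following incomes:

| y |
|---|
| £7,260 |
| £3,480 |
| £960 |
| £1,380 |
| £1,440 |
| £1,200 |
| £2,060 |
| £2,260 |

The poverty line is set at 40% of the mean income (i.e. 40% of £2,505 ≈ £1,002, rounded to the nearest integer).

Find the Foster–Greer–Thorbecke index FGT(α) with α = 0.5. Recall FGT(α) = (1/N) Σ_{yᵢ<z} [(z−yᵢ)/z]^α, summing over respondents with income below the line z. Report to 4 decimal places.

0.0256

Incomes under z: £960 (q = 1 of N = 8).
Shortfall ratios: (1002−960)/1002 = 0.0419.
Raised to α = 0.5: 0.20473.
Sum = 0.204734; FGT(0.5) = 0.204734 / 8 = 0.0256.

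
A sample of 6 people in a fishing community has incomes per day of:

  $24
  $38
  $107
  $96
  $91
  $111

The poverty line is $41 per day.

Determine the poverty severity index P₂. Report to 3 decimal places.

0.030

Below z: $24, $38 (q = 2 of N = 6).
Normalized shortfalls: (41−24)/41 = 0.4146; (41−38)/41 = 0.0732.
Squared: 0.1719; 0.0054.
Sum = 0.177275; P₂ = 0.177275 / 6 = 0.030.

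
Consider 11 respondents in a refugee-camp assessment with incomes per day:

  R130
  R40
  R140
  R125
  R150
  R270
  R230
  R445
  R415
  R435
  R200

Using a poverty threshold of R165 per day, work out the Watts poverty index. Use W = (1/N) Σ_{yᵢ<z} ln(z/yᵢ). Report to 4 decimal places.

Below z: R40, R125, R130, R140, R150 (q = 5 of N = 11).
ln(z/y) terms: ln(165/40) = 1.4171; ln(165/125) = 0.2776; ln(165/130) = 0.2384; ln(165/140) = 0.1643; ln(165/150) = 0.0953.
W = 2.192722 / 11 = 0.1993.

0.1993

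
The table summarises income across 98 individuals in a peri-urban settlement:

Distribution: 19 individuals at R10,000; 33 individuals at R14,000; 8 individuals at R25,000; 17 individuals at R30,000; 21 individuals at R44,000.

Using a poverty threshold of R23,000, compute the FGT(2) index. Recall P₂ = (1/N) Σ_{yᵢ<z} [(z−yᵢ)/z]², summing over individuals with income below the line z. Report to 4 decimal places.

Below z: 19×R10,000, 33×R14,000 (q = 52 of N = 98).
Normalized shortfalls: (23000−10000)/23000 = 0.5652 (×19); (23000−14000)/23000 = 0.3913 (×33).
Squared: 0.3195 (×19); 0.1531 (×33).
Sum = 11.122873; P₂ = 11.122873 / 98 = 0.1135.

0.1135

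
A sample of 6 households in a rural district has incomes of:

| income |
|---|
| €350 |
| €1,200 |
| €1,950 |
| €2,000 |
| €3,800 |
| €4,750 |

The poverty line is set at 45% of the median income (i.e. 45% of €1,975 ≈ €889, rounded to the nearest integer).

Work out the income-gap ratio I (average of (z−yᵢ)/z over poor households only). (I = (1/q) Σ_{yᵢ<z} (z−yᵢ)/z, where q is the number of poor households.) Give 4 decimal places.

Below z: €350 (q = 1 of N = 6).
Relative gaps: 0.6063; sum = 0.606299.
The income-gap ratio divides by q (the poor only): 0.606299 / 1 = 0.6063.

0.6063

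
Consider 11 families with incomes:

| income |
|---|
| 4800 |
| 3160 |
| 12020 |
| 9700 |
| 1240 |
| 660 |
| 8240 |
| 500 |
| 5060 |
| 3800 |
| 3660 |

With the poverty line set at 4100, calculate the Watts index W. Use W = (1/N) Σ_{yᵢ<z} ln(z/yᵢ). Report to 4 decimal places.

0.5069

Below the line: 500, 660, 1240, 3160, 3660, 3800 (q = 6 of N = 11).
Log shortfalls: ln(4100/500) = 2.1041; ln(4100/660) = 1.8265; ln(4100/1240) = 1.1959; ln(4100/3160) = 0.2604; ln(4100/3660) = 0.1135; ln(4100/3800) = 0.0760.
W = 5.576437 / 11 = 0.5069.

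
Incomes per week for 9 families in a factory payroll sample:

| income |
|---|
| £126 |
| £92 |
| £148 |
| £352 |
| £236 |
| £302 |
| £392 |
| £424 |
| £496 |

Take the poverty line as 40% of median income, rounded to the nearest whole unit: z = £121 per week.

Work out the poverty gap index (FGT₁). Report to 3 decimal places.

0.027

Below the line: £92 (q = 1 of N = 9).
Shortfall ratios: (121−92)/121 = 0.2397.
Σ = 0.239669. Dividing by the full population N = 9 gives P₁ = 0.027.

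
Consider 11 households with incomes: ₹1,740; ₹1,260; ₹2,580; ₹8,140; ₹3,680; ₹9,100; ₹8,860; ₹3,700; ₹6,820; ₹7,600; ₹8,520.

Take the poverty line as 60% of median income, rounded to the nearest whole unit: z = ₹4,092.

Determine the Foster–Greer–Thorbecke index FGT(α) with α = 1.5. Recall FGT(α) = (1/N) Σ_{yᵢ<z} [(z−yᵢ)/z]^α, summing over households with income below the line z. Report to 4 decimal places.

Poor units: ₹1,260, ₹1,740, ₹2,580, ₹3,680, ₹3,700 (q = 5 of N = 11).
Normalized shortfalls: (4092−1260)/4092 = 0.6921; (4092−1740)/4092 = 0.5748; (4092−2580)/4092 = 0.3695; (4092−3680)/4092 = 0.1007; (4092−3700)/4092 = 0.0958.
Raised to α = 1.5: 0.57575; 0.43577; 0.22461; 0.03195; 0.02965.
Sum = 1.297724; FGT(1.5) = 1.297724 / 11 = 0.1180.

0.1180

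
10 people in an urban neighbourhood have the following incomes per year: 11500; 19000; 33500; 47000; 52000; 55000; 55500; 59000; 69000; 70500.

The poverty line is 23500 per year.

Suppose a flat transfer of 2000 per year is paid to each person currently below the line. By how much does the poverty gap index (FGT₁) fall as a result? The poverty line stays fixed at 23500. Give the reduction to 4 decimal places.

0.0170

Before: below the line — 11500, 19000; poverty gap index (FGT₁) = 0.070213.
After the 2000 transfer: below the line — 13500, 21000; poverty gap index (FGT₁) = 0.053191.
Reduction = 0.070213 − 0.053191 = 0.0170.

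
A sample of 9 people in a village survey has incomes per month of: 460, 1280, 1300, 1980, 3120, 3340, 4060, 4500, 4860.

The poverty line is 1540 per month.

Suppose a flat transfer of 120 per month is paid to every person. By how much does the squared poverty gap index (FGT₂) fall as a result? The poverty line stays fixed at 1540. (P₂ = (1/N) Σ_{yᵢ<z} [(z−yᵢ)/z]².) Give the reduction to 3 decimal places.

Before: below the line — 460, 1280, 1300; squared poverty gap index (FGT₂) = 0.06051.
After the 120 transfer: below the line — 580, 1400, 1420; squared poverty gap index (FGT₂) = 0.04477.
Reduction = 0.06051 − 0.04477 = 0.016.

0.016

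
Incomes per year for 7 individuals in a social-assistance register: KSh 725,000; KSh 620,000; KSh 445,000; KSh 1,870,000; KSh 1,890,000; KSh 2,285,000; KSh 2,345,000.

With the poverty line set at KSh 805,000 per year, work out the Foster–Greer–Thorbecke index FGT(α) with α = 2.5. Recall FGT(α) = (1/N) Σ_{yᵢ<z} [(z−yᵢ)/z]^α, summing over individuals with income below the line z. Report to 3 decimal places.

0.023

Below the line: KSh 445,000, KSh 620,000, KSh 725,000 (q = 3 of N = 7).
Shortfall ratios: (805000−445000)/805000 = 0.4472; (805000−620000)/805000 = 0.2298; (805000−725000)/805000 = 0.0994.
Raised to α = 2.5: 0.13374; 0.02532; 0.00311.
Sum = 0.162174; FGT(2.5) = 0.162174 / 7 = 0.023.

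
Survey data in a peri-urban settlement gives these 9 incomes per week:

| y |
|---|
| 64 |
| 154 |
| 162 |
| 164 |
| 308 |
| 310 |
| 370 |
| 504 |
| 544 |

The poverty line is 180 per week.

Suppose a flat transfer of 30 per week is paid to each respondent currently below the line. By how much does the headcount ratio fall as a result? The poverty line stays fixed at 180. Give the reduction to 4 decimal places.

Before: below the line — 64, 154, 162, 164; headcount ratio = 0.444444.
After the 30 transfer: below the line — 94; headcount ratio = 0.111111.
Reduction = 0.444444 − 0.111111 = 0.3333.

0.3333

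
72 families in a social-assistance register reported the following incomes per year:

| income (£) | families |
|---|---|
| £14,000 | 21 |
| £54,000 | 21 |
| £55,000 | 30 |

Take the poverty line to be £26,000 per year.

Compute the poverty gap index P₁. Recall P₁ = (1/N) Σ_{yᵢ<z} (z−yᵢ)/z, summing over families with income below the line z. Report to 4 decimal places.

0.1346

Poor units: 21×£14,000 (q = 21 of N = 72).
Normalized shortfalls: (26000−14000)/26000 = 0.4615 (×21).
Sum of shortfalls = 9.692308; P₁ averages over all N: 9.692308 / 72 = 0.1346.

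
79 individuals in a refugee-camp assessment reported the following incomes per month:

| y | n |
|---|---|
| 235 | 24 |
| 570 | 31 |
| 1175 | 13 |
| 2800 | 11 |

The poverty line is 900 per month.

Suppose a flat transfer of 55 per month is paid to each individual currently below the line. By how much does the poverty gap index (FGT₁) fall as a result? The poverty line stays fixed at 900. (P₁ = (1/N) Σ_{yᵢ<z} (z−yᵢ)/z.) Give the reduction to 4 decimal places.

0.0425

Before: below the line — 24×235, 31×570; poverty gap index (FGT₁) = 0.368354.
After the 55 transfer: below the line — 24×290, 31×625; poverty gap index (FGT₁) = 0.325809.
Reduction = 0.368354 − 0.325809 = 0.0425.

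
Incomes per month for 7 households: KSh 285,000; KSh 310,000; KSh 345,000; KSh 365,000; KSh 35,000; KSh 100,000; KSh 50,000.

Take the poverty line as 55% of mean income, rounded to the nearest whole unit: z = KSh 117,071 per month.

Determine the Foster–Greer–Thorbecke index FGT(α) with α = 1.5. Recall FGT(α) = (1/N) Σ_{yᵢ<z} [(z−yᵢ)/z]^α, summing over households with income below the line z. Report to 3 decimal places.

0.154

Poor units: KSh 35,000, KSh 50,000, KSh 100,000 (q = 3 of N = 7).
Shortfall ratios: (117071−35000)/117071 = 0.7010; (117071−50000)/117071 = 0.5729; (117071−100000)/117071 = 0.1458.
Raised to α = 1.5: 0.58696; 0.43364; 0.05568.
Sum = 1.076284; FGT(1.5) = 1.076284 / 7 = 0.154.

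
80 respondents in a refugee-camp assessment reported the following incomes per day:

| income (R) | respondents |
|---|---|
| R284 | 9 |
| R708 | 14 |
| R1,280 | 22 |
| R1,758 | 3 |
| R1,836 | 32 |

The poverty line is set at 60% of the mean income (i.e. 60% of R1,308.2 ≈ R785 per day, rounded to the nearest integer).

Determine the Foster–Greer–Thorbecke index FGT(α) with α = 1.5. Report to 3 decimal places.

0.063

Below z: 9×R284, 14×R708 (q = 23 of N = 80).
Relative gaps: (785−284)/785 = 0.6382 (×9); (785−708)/785 = 0.0981 (×14).
Raised to α = 1.5: 0.50986 (×9); 0.03072 (×14).
Sum = 5.018843; FGT(1.5) = 5.018843 / 80 = 0.063.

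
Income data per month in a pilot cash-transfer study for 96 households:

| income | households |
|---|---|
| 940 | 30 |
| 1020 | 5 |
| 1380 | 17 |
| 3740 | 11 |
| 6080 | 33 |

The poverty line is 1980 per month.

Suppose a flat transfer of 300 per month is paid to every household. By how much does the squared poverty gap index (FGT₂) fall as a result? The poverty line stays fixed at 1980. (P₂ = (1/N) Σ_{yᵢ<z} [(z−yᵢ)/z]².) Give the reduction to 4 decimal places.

0.0612

Before: below the line — 30×940, 5×1020, 17×1380; squared poverty gap index (FGT₂) = 0.114720.
After the 300 transfer: below the line — 30×1240, 5×1320, 17×1680; squared poverty gap index (FGT₂) = 0.053502.
Reduction = 0.114720 − 0.053502 = 0.0612.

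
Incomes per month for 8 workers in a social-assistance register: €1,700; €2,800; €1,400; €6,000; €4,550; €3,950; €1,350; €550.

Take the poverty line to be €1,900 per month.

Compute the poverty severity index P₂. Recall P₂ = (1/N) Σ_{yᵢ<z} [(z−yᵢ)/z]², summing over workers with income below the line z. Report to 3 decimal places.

Below z: €550, €1,350, €1,400, €1,700 (q = 4 of N = 8).
Shortfall ratios: (1900−550)/1900 = 0.7105; (1900−1350)/1900 = 0.2895; (1900−1400)/1900 = 0.2632; (1900−1700)/1900 = 0.1053.
Squared: 0.5048; 0.0838; 0.0693; 0.0111.
Sum = 0.668975; P₂ = 0.668975 / 8 = 0.084.

0.084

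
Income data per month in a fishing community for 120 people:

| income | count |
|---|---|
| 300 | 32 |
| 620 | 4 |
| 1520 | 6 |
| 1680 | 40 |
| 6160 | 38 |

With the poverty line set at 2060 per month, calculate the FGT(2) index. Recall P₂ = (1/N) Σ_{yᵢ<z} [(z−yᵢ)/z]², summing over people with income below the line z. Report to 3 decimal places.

0.226

Below z: 32×300, 4×620, 6×1520, 40×1680 (q = 82 of N = 120).
Gap ratios (z−y)/z: (2060−300)/2060 = 0.8544 (×32); (2060−620)/2060 = 0.6990 (×4); (2060−1520)/2060 = 0.2621 (×6); (2060−1680)/2060 = 0.1845 (×40).
Squared: 0.7299 (×32); 0.4886 (×4); 0.0687 (×6); 0.0340 (×40).
Sum = 27.086248; P₂ = 27.086248 / 120 = 0.226.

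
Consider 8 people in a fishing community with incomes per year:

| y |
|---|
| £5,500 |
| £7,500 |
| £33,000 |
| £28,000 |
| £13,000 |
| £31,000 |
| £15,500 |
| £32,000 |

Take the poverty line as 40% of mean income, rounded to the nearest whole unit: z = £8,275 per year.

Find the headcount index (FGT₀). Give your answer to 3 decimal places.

2 of the 8 people have income below £8,275.
H = 2/8 = 0.250.

0.250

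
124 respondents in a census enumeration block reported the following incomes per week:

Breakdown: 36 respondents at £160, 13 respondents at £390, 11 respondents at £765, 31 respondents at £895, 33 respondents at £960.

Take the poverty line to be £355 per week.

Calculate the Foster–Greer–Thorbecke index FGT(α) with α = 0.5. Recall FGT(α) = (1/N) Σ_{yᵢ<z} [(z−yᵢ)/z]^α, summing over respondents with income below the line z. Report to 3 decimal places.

0.215

Incomes under z: 36×£160 (q = 36 of N = 124).
Gap ratios (z−y)/z: (355−160)/355 = 0.5493 (×36).
Raised to α = 0.5: 0.74114 (×36).
Sum = 26.681217; FGT(0.5) = 26.681217 / 124 = 0.215.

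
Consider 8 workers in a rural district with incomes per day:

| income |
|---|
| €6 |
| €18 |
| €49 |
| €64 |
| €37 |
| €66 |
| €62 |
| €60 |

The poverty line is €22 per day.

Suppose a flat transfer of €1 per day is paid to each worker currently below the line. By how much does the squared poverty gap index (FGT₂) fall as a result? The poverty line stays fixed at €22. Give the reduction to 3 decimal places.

0.010

Before: below the line — €6, €18; squared poverty gap index (FGT₂) = 0.07025.
After the €1 transfer: below the line — €7, €19; squared poverty gap index (FGT₂) = 0.06043.
Reduction = 0.07025 − 0.06043 = 0.010.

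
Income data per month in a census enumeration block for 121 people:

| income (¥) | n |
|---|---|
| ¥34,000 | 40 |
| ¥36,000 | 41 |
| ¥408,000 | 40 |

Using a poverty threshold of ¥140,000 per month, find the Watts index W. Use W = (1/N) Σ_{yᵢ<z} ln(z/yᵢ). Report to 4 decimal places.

0.9281

Poor units: 40×¥34,000, 41×¥36,000 (q = 81 of N = 121).
ln(z/y) terms: ln(140000/34000) = 1.4153 (×40); ln(140000/36000) = 1.3581 (×41).
W = 112.294339 / 121 = 0.9281.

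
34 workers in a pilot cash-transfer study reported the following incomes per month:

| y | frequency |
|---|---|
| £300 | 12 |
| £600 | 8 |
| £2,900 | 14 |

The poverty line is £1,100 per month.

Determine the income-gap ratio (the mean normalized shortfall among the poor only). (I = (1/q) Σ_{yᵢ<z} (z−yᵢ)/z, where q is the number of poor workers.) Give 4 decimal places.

Poor units: 12×£300, 8×£600 (q = 20 of N = 34).
Relative gaps: 0.7273 (×12), 0.4545 (×8); sum = 12.363636.
The income-gap ratio divides by q (the poor only): 12.363636 / 20 = 0.6182.

0.6182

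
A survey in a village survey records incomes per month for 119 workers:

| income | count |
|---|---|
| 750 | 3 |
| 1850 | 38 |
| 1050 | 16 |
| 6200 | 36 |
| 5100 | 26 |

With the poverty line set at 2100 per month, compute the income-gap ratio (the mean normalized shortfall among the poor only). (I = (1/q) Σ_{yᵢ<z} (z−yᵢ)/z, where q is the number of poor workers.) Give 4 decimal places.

Poor units: 3×750, 16×1050, 38×1850 (q = 57 of N = 119).
Shortfall ratios (z−y)/z: 0.6429 (×3), 0.5000 (×16), 0.1190 (×38); sum = 14.452381.
I averages over the q = 57 poor units only: 14.452381 / 57 = 0.2536.

0.2536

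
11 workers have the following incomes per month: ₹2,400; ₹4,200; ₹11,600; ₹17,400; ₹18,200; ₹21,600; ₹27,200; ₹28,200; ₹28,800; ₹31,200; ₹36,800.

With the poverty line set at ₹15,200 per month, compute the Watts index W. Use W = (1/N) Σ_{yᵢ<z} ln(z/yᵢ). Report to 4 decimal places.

0.3093

Incomes under z: ₹2,400, ₹4,200, ₹11,600 (q = 3 of N = 11).
Log shortfalls: ln(15200/2400) = 1.8458; ln(15200/4200) = 1.2862; ln(15200/11600) = 0.2703.
W = 3.402328 / 11 = 0.3093.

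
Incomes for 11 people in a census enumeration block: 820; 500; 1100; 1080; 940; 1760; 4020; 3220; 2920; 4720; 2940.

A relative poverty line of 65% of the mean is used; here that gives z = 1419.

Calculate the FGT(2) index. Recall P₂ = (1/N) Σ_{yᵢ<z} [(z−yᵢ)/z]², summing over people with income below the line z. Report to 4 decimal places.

Poor units: 500, 820, 940, 1080, 1100 (q = 5 of N = 11).
Gap ratios (z−y)/z: (1419−500)/1419 = 0.6476; (1419−820)/1419 = 0.4221; (1419−940)/1419 = 0.3376; (1419−1080)/1419 = 0.2389; (1419−1100)/1419 = 0.2248.
Squared: 0.4194; 0.1782; 0.1139; 0.0571; 0.0505.
Sum = 0.819188; P₂ = 0.819188 / 11 = 0.0745.

0.0745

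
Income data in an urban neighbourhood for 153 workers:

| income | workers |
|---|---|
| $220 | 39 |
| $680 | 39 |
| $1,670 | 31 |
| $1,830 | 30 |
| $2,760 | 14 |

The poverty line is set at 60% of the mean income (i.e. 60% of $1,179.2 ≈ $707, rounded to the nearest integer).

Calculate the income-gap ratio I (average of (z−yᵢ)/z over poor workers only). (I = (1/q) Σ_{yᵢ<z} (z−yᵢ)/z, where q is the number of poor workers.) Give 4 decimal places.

Below z: 39×$220, 39×$680 (q = 78 of N = 153).
Relative gaps: 0.6888 (×39), 0.0382 (×39); sum = 28.353607.
The income-gap ratio divides by q (the poor only): 28.353607 / 78 = 0.3635.

0.3635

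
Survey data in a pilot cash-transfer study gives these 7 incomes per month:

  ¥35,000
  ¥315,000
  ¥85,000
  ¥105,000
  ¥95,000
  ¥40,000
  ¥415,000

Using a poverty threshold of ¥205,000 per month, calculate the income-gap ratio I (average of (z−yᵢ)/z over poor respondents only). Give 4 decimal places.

Incomes under z: ¥35,000, ¥40,000, ¥85,000, ¥95,000, ¥105,000 (q = 5 of N = 7).
Shortfall ratios (z−y)/z: 0.8293, 0.8049, 0.5854, 0.5366, 0.4878; sum = 3.243902.
The income-gap ratio divides by q (the poor only): 3.243902 / 5 = 0.6488.

0.6488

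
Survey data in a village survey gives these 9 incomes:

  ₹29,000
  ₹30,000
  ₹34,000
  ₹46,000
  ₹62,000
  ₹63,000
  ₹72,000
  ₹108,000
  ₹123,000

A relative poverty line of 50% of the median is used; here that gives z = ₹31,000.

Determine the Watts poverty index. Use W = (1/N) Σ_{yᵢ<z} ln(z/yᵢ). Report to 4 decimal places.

0.0111

Below the line: ₹29,000, ₹30,000 (q = 2 of N = 9).
Log shortfalls: ln(31000/29000) = 0.0667; ln(31000/30000) = 0.0328.
W = 0.099481 / 9 = 0.0111.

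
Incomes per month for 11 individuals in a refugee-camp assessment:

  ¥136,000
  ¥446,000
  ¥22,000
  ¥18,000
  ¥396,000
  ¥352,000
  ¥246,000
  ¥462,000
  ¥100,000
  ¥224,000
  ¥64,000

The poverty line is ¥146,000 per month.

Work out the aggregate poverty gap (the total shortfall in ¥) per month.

¥390,000

Below z: ¥18,000, ¥22,000, ¥64,000, ¥100,000, ¥136,000 (q = 5 of N = 11).
Individual gaps: 146000−18000 = 128000; 146000−22000 = 124000; 146000−64000 = 82000; 146000−100000 = 46000; 146000−136000 = 10000.
Aggregate gap = ¥390,000.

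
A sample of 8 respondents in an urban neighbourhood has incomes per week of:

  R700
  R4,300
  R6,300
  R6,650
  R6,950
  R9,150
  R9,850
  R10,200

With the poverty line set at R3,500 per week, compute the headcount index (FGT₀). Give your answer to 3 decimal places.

0.125

1 of the 8 respondents have income below R3,500.
H = 1/8 = 0.125.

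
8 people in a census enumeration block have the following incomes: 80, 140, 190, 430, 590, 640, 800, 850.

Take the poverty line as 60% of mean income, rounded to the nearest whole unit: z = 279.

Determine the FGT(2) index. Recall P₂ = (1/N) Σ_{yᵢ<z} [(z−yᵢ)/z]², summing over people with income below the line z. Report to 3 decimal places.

0.107

Below the line: 80, 140, 190 (q = 3 of N = 8).
Relative gaps: (279−80)/279 = 0.7133; (279−140)/279 = 0.4982; (279−190)/279 = 0.3190.
Squared: 0.5087; 0.2482; 0.1018.
Sum = 0.858712; P₂ = 0.858712 / 8 = 0.107.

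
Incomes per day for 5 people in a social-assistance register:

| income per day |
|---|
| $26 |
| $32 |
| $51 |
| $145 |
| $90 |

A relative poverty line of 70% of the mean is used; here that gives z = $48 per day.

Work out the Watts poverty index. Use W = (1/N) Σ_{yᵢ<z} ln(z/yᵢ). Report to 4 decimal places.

Incomes under z: $26, $32 (q = 2 of N = 5).
Log shortfalls: ln(48/26) = 0.6131; ln(48/32) = 0.4055.
W = 1.018570 / 5 = 0.2037.

0.2037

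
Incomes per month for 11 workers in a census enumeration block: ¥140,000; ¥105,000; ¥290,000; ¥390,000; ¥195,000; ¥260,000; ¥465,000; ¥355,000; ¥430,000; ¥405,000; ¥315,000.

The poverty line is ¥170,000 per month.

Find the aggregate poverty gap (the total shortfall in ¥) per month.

Below z: ¥105,000, ¥140,000 (q = 2 of N = 11).
Individual gaps: 170000−105000 = 65000; 170000−140000 = 30000.
Aggregate gap = ¥95,000.

¥95,000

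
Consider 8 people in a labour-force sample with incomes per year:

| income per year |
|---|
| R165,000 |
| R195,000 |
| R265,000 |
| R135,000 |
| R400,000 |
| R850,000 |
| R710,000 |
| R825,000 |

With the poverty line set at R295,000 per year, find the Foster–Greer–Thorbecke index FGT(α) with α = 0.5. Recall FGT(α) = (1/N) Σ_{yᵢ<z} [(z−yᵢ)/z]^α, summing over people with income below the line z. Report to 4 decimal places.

Poor units: R135,000, R165,000, R195,000, R265,000 (q = 4 of N = 8).
Shortfall ratios: (295000−135000)/295000 = 0.5424; (295000−165000)/295000 = 0.4407; (295000−195000)/295000 = 0.3390; (295000−265000)/295000 = 0.1017.
Raised to α = 0.5: 0.73646; 0.66384; 0.58222; 0.31890.
Sum = 2.301414; FGT(0.5) = 2.301414 / 8 = 0.2877.

0.2877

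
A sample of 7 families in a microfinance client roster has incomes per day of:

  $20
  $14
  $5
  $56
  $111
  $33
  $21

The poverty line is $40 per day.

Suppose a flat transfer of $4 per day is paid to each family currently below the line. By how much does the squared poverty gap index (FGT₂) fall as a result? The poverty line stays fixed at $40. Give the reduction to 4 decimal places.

Before: below the line — $5, $14, $20, $21, $33; squared poverty gap index (FGT₂) = 0.242054.
After the $4 transfer: below the line — $9, $18, $24, $25, $37; squared poverty gap index (FGT₂) = 0.172768.
Reduction = 0.242054 − 0.172768 = 0.0693.

0.0693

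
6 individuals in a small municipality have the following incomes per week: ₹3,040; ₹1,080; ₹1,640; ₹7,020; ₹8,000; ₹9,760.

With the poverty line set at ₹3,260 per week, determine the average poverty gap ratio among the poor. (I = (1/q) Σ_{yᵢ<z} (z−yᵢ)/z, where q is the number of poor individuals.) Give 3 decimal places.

Poor units: ₹1,080, ₹1,640, ₹3,040 (q = 3 of N = 6).
Shortfall ratios (z−y)/z: 0.6687, 0.4969, 0.0675; sum = 1.233129.
The income-gap ratio divides by q (the poor only): 1.233129 / 3 = 0.411.

0.411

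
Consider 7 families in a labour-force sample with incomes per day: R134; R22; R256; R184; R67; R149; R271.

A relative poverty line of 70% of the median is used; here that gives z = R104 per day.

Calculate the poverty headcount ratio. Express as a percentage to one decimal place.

28.6%

2 of the 7 families have income below R104.
H = 2/7 = 28.6%.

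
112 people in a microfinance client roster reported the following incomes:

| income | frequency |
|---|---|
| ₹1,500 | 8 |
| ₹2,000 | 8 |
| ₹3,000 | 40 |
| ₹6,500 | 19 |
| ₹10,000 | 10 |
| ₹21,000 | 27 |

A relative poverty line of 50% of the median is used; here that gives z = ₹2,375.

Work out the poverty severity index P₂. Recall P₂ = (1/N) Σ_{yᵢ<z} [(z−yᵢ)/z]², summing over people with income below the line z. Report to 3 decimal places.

Below the line: 8×₹1,500, 8×₹2,000 (q = 16 of N = 112).
Relative gaps: (2375−1500)/2375 = 0.3684 (×8); (2375−2000)/2375 = 0.1579 (×8).
Squared: 0.1357 (×8); 0.0249 (×8).
Sum = 1.285319; P₂ = 1.285319 / 112 = 0.011.

0.011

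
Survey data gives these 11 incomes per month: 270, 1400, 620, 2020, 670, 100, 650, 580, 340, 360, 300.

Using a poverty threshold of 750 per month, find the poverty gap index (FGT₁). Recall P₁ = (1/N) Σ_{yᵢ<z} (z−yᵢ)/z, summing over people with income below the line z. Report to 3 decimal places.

0.347

Poor units: 100, 270, 300, 340, 360, 580, 620, 650, 670 (q = 9 of N = 11).
Normalized shortfalls: (750−100)/750 = 0.8667; (750−270)/750 = 0.6400; (750−300)/750 = 0.6000; (750−340)/750 = 0.5467; (750−360)/750 = 0.5200; (750−580)/750 = 0.2267; (750−620)/750 = 0.1733; (750−650)/750 = 0.1333; (750−670)/750 = 0.1067.
Sum of shortfalls = 3.813333; P₁ averages over all N: 3.813333 / 11 = 0.347.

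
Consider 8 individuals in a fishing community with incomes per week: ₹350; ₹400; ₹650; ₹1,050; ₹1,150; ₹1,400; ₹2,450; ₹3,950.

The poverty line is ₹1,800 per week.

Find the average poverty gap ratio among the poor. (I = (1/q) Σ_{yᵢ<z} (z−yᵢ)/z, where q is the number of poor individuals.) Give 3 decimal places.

Below the line: ₹350, ₹400, ₹650, ₹1,050, ₹1,150, ₹1,400 (q = 6 of N = 8).
Shortfall ratios (z−y)/z: 0.8056, 0.7778, 0.6389, 0.4167, 0.3611, 0.2222; sum = 3.222222.
I averages over the q = 6 poor units only: 3.222222 / 6 = 0.537.

0.537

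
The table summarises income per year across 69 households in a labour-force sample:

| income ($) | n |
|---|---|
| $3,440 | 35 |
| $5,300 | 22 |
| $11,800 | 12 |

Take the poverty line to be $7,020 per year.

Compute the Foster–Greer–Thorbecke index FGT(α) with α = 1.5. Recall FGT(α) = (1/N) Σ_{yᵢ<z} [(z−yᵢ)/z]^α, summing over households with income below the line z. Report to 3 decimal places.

0.223

Incomes under z: 35×$3,440, 22×$5,300 (q = 57 of N = 69).
Normalized shortfalls: (7020−3440)/7020 = 0.5100 (×35); (7020−5300)/7020 = 0.2450 (×22).
Raised to α = 1.5: 0.36418 (×35); 0.12128 (×22).
Sum = 15.414528; FGT(1.5) = 15.414528 / 69 = 0.223.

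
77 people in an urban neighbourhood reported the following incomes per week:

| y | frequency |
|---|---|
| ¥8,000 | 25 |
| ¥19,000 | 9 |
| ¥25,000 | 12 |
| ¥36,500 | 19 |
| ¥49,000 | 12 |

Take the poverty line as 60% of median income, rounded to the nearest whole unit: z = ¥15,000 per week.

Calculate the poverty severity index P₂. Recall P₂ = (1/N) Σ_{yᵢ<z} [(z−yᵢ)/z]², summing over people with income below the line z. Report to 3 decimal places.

0.071

Incomes under z: 25×¥8,000 (q = 25 of N = 77).
Normalized shortfalls: (15000−8000)/15000 = 0.4667 (×25).
Squared: 0.2178 (×25).
Sum = 5.444444; P₂ = 5.444444 / 77 = 0.071.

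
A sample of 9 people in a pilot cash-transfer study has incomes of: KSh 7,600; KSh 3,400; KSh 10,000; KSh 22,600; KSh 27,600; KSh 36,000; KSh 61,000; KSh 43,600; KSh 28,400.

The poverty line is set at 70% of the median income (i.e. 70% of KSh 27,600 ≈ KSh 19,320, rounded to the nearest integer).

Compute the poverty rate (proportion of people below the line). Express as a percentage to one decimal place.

3 of the 9 people have income below KSh 19,320.
H = 3/9 = 33.3%.

33.3%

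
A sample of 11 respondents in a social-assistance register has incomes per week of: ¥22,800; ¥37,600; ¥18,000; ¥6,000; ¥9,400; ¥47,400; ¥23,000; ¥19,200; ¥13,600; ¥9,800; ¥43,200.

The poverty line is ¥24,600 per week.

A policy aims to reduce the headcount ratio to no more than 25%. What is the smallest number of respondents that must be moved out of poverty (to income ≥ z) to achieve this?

6

Currently q = 8 of N = 11 are below the line (H = 0.727).
A headcount ratio of at most 25% allows at most ⌊0.25 × 11⌋ = 2 poor respondents.
So at least 8 − 2 = 6 must be lifted.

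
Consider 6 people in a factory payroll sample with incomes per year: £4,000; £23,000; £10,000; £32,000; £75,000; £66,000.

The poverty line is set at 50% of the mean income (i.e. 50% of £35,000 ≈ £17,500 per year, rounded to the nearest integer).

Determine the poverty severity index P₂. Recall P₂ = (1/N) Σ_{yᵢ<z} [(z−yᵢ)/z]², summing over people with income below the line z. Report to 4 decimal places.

0.1298

Incomes under z: £4,000, £10,000 (q = 2 of N = 6).
Shortfall ratios: (17500−4000)/17500 = 0.7714; (17500−10000)/17500 = 0.4286.
Squared: 0.5951; 0.1837.
Sum = 0.778776; P₂ = 0.778776 / 6 = 0.1298.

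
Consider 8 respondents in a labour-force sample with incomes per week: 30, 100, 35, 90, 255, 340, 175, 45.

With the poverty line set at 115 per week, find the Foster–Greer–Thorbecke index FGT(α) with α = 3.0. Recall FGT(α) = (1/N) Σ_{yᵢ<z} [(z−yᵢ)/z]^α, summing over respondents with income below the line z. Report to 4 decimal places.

Poor units: 30, 35, 45, 90, 100 (q = 5 of N = 8).
Shortfall ratios: (115−30)/115 = 0.7391; (115−35)/115 = 0.6957; (115−45)/115 = 0.6087; (115−90)/115 = 0.2174; (115−100)/115 = 0.1304.
Raised to α = 3.0: 0.40380; 0.33665; 0.22553; 0.01027; 0.00222.
Sum = 0.978466; FGT(3.0) = 0.978466 / 8 = 0.1223.

0.1223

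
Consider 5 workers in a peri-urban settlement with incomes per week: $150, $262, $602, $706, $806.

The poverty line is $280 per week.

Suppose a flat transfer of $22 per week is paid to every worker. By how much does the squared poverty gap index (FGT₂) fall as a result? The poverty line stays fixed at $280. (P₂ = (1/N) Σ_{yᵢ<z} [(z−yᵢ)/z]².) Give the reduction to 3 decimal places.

Before: below the line — $150, $262; squared poverty gap index (FGT₂) = 0.04394.
After the $22 transfer: below the line — $172; squared poverty gap index (FGT₂) = 0.02976.
Reduction = 0.04394 − 0.02976 = 0.014.

0.014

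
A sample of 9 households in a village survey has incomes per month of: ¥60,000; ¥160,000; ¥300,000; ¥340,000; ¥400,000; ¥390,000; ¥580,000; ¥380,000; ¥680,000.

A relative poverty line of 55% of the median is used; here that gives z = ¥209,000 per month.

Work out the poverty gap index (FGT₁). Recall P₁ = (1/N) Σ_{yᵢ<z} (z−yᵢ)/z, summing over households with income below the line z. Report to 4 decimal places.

Poor units: ¥60,000, ¥160,000 (q = 2 of N = 9).
Gap ratios (z−y)/z: (209000−60000)/209000 = 0.7129; (209000−160000)/209000 = 0.2344.
Sum of shortfalls = 0.947368; P₁ averages over all N: 0.947368 / 9 = 0.1053.

0.1053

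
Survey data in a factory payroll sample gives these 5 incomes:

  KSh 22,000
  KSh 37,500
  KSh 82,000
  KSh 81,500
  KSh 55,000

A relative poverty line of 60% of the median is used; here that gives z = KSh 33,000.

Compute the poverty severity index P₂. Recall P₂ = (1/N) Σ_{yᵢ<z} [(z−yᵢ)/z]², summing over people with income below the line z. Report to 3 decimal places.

0.022

Poor units: KSh 22,000 (q = 1 of N = 5).
Gap ratios (z−y)/z: (33000−22000)/33000 = 0.3333.
Squared: 0.1111.
Sum = 0.111111; P₂ = 0.111111 / 5 = 0.022.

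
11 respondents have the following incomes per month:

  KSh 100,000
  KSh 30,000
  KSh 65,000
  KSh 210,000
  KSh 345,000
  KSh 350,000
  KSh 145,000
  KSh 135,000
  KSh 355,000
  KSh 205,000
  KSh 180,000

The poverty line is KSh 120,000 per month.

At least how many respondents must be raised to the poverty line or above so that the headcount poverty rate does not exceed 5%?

3

3 of the 11 respondents are poor, so H = 3/11 = 0.273.
A headcount ratio of at most 5% allows at most ⌊0.05 × 11⌋ = 0 poor respondents.
So at least 3 − 0 = 3 must be lifted.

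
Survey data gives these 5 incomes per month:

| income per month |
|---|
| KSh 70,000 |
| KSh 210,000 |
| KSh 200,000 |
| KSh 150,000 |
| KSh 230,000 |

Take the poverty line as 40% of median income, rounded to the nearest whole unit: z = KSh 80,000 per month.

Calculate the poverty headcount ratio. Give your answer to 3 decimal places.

0.200

1 of the 5 families have income below KSh 80,000.
H = 1/5 = 0.200.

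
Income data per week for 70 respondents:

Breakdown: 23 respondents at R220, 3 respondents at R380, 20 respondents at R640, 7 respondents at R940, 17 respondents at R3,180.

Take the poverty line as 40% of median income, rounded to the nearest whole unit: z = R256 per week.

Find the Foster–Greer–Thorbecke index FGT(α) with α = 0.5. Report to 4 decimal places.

Incomes under z: 23×R220 (q = 23 of N = 70).
Shortfall ratios: (256−220)/256 = 0.1406 (×23).
Raised to α = 0.5: 0.37500 (×23).
Sum = 8.625000; FGT(0.5) = 8.625000 / 70 = 0.1232.

0.1232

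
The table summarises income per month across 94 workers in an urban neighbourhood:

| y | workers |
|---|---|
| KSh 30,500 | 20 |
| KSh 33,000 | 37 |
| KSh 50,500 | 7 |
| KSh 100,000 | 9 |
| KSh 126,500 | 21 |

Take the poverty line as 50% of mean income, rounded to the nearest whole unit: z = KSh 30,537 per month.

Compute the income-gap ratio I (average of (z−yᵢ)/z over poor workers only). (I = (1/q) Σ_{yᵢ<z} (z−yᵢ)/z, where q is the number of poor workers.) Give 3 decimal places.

Poor units: 20×KSh 30,500 (q = 20 of N = 94).
Relative gaps: 0.0012 (×20); sum = 0.024233.
The income-gap ratio divides by q (the poor only): 0.024233 / 20 = 0.001.

0.001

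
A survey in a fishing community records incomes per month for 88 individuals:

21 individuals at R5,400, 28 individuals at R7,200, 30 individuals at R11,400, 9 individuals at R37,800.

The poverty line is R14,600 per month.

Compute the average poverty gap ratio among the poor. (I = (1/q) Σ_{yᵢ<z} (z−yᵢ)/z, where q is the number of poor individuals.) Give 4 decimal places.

0.4304

Poor units: 21×R5,400, 28×R7,200, 30×R11,400 (q = 79 of N = 88).
Shortfall ratios (z−y)/z: 0.6301 (×21), 0.5068 (×28), 0.2192 (×30); sum = 34.000000.
I averages over the q = 79 poor units only: 34.000000 / 79 = 0.4304.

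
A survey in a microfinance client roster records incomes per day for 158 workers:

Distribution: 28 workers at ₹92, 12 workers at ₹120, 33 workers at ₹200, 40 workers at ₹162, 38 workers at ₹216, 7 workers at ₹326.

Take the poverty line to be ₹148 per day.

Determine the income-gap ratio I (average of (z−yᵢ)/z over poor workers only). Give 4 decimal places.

Below the line: 28×₹92, 12×₹120 (q = 40 of N = 158).
Relative gaps: 0.3784 (×28), 0.1892 (×12); sum = 12.864865.
I averages over the q = 40 poor units only: 12.864865 / 40 = 0.3216.

0.3216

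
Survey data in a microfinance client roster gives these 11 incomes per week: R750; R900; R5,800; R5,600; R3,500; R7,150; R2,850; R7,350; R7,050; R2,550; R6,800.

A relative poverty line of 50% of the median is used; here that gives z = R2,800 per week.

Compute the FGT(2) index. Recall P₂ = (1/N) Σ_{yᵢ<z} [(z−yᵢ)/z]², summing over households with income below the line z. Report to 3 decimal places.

0.091

Below z: R750, R900, R2,550 (q = 3 of N = 11).
Normalized shortfalls: (2800−750)/2800 = 0.7321; (2800−900)/2800 = 0.6786; (2800−2550)/2800 = 0.0893.
Squared: 0.5360; 0.4605; 0.0080.
Sum = 1.004464; P₂ = 1.004464 / 11 = 0.091.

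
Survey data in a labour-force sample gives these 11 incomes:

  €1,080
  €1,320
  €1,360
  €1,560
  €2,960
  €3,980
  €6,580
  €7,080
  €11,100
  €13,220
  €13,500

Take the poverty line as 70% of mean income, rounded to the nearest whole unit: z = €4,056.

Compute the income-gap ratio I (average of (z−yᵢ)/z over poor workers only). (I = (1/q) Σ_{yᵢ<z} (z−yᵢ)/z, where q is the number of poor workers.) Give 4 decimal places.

Incomes under z: €1,080, €1,320, €1,360, €1,560, €2,960, €3,980 (q = 6 of N = 11).
Relative gaps: 0.7337, 0.6746, 0.6647, 0.6154, 0.2702, 0.0187; sum = 2.977318.
The income-gap ratio divides by q (the poor only): 2.977318 / 6 = 0.4962.

0.4962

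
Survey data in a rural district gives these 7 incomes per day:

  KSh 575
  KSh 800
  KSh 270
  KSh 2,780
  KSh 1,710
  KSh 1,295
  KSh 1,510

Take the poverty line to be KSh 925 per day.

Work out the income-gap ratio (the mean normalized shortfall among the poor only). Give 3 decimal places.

0.407

Below the line: KSh 270, KSh 575, KSh 800 (q = 3 of N = 7).
Shortfall ratios (z−y)/z: 0.7081, 0.3784, 0.1351; sum = 1.221622.
I averages over the q = 3 poor units only: 1.221622 / 3 = 0.407.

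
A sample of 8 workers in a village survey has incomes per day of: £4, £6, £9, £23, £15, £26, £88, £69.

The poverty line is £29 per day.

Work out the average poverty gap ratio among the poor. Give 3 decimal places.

Below the line: £4, £6, £9, £15, £23, £26 (q = 6 of N = 8).
Relative gaps: 0.8621, 0.7931, 0.6897, 0.4828, 0.2069, 0.1034; sum = 3.137931.
The income-gap ratio divides by q (the poor only): 3.137931 / 6 = 0.523.

0.523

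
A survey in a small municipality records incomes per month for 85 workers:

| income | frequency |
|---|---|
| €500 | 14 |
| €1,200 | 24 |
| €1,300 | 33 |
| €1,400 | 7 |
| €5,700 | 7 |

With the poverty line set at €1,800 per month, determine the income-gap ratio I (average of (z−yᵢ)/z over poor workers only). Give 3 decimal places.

Poor units: 14×€500, 24×€1,200, 33×€1,300, 7×€1,400 (q = 78 of N = 85).
Shortfall ratios (z−y)/z: 0.7222 (×14), 0.3333 (×24), 0.2778 (×33), 0.2222 (×7); sum = 28.833333.
The income-gap ratio divides by q (the poor only): 28.833333 / 78 = 0.370.

0.370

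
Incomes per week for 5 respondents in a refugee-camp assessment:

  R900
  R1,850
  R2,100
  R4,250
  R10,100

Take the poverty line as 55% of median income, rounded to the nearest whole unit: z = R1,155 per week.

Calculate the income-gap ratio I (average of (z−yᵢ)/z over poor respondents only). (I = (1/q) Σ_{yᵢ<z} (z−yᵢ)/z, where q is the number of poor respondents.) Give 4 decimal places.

0.2208

Below z: R900 (q = 1 of N = 5).
Relative gaps: 0.2208; sum = 0.220779.
The income-gap ratio divides by q (the poor only): 0.220779 / 1 = 0.2208.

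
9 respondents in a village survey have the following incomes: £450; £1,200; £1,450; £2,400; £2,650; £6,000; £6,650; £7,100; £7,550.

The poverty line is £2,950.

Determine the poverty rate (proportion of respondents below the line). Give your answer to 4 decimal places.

0.5556

5 of the 9 respondents have income below £2,950.
H = 5/9 = 0.5556.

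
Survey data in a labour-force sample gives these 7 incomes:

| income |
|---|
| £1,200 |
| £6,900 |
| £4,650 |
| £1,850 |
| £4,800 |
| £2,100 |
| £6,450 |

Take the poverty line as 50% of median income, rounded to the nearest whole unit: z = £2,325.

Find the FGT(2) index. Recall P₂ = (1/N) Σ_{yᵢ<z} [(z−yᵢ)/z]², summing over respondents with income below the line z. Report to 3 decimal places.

0.041

Poor units: £1,200, £1,850, £2,100 (q = 3 of N = 7).
Relative gaps: (2325−1200)/2325 = 0.4839; (2325−1850)/2325 = 0.2043; (2325−2100)/2325 = 0.0968.
Squared: 0.2341; 0.0417; 0.0094.
Sum = 0.285235; P₂ = 0.285235 / 7 = 0.041.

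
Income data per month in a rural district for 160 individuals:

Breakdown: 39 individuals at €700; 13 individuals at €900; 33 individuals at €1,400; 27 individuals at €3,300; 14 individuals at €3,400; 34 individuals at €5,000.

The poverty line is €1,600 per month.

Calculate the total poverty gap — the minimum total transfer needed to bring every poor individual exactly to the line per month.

Below z: 39×€700, 13×€900, 33×€1,400 (q = 85 of N = 160).
Individual gaps: 39×(1600−700) = 35100; 13×(1600−900) = 9100; 33×(1600−1400) = 6600.
Aggregate gap = €50,800.

€50,800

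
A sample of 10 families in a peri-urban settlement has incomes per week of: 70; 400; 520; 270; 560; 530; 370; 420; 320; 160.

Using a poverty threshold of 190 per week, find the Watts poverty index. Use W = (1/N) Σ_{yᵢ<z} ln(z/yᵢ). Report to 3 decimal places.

Below the line: 70, 160 (q = 2 of N = 10).
ln(z/y) terms: ln(190/70) = 0.9985; ln(190/160) = 0.1719.
W = 1.170379 / 10 = 0.117.

0.117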